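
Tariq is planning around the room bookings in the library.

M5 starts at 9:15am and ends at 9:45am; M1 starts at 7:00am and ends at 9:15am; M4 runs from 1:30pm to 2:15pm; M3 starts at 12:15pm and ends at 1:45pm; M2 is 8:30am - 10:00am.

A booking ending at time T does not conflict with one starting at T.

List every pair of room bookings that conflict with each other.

Sorted by start: M1, M2, M5, M3, M4.
M2 starts before M1 ends → M1 and M2 overlap.
M5 starts exactly when M1 ends (back-to-back, no overlap); M1 is clear from here.
M5 starts before M2 ends → M2 and M5 overlap.
M3 starts after M2 ends; M2 is clear from here.
M3 starts after M5 ends; M5 is clear from here.
M4 starts before M3 ends → M3 and M4 overlap.

M1 & M2, M2 & M5, M3 & M4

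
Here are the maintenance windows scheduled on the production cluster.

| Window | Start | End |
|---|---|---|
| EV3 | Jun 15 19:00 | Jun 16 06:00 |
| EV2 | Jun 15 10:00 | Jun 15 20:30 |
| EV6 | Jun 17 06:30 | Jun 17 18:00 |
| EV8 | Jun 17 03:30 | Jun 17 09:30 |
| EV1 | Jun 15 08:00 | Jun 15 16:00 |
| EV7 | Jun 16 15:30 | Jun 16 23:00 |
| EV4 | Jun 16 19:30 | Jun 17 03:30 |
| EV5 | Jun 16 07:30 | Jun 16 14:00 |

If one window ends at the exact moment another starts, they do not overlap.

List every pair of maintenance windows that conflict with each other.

Two intervals overlap when each starts before the other ends.
Sorted by start: EV1, EV2, EV3, EV5, EV7, EV4, EV8, EV6.
EV2 starts before EV1 ends → EV1 and EV2 overlap.
EV3 starts after EV1 ends; EV1 is clear from here.
EV3 starts before EV2 ends → EV2 and EV3 overlap.
EV5 starts after EV2 ends; EV2 is clear from here.
EV5 starts after EV3 ends; EV3 is clear from here.
EV7 starts after EV5 ends; EV5 is clear from here.
EV4 starts before EV7 ends → EV7 and EV4 overlap.
EV8 starts after EV7 ends; EV7 is clear from here.
EV8 starts exactly when EV4 ends (back-to-back, no overlap); EV4 is clear from here.
EV6 starts before EV8 ends → EV8 and EV6 overlap.

EV1 & EV2, EV2 & EV3, EV4 & EV7, EV6 & EV8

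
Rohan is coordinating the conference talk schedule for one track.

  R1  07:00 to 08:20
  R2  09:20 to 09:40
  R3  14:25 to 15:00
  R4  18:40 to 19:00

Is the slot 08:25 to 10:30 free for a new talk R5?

No — it overlaps R2

R1: ends 08:20 at or before R5 starts 08:25 → clear.
R2: starts 09:20 before R5 ends 10:30, and ends 09:40 after R5 starts 08:25 → overlap.
R3: starts 14:25 at or after R5 ends 10:30 → clear.
R4: starts 18:40 at or after R5 ends 10:30 → clear.
R5 overlaps R2.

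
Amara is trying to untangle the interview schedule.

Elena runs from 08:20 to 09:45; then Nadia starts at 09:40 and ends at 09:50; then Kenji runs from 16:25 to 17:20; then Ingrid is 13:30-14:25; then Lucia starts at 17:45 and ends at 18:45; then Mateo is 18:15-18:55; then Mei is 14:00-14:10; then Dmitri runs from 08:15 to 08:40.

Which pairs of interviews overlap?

Sorted by start: Dmitri, Elena, Nadia, Ingrid, Mei, Kenji, Lucia, Mateo.
Elena starts before Dmitri ends → Dmitri and Elena overlap.
Nadia starts after Dmitri ends, so nothing later overlaps Dmitri either.
Nadia starts before Elena ends → Elena and Nadia overlap.
Ingrid starts after Elena ends, so nothing later overlaps Elena either.
Ingrid starts after Nadia ends, so nothing later overlaps Nadia either.
Mei starts before Ingrid ends → Ingrid and Mei overlap.
Kenji starts after Ingrid ends, so nothing later overlaps Ingrid either.
Kenji starts after Mei ends, so nothing later overlaps Mei either.
Lucia starts after Kenji ends, so nothing later overlaps Kenji either.
Mateo starts before Lucia ends → Lucia and Mateo overlap.

Dmitri & Elena, Elena & Nadia, Ingrid & Mei, Lucia & Mateo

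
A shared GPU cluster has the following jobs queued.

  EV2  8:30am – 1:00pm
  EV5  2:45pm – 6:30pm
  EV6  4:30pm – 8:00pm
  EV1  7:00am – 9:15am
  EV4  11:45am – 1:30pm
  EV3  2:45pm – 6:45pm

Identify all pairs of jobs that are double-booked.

Two intervals overlap when each starts before the other ends.
Sorted by start: EV1, EV2, EV4, EV3, EV5, EV6.
EV2 starts before EV1 ends → EV1 and EV2 overlap.
EV4 starts after EV1 ends; EV1 is clear from here.
EV4 starts before EV2 ends → EV2 and EV4 overlap.
EV3 starts after EV2 ends; EV2 is clear from here.
EV3 starts after EV4 ends; EV4 is clear from here.
EV5 starts before EV3 ends → EV3 and EV5 overlap.
EV6 starts before EV3 ends → EV3 and EV6 overlap.
EV6 starts before EV5 ends → EV5 and EV6 overlap.

EV1 & EV2, EV2 & EV4, EV3 & EV5, EV3 & EV6, EV5 & EV6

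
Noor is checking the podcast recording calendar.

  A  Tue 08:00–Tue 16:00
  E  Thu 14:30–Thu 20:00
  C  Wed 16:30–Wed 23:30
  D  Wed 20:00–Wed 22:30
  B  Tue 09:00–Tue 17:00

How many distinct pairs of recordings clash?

2

Two intervals overlap when each starts before the other ends.
Sorted by start: A, B, C, D, E.
B starts before A ends → A and B overlap.
C starts after A ends, so A has no further overlaps.
C starts after B ends, so B has no further overlaps.
D starts before C ends → C and D overlap.
E starts after C ends.
E starts after D ends.
Overlapping pairs: A & B, C & D — 2 in total.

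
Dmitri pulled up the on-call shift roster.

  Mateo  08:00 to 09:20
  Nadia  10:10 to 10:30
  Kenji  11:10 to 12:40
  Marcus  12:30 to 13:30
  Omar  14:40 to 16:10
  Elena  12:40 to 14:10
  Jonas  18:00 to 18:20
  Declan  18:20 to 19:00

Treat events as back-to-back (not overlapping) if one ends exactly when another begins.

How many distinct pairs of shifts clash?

Sorted by start: Mateo, Nadia, Kenji, Marcus, Elena, Omar, Jonas, Declan.
Nadia starts after Mateo ends, so nothing later overlaps Mateo either.
Kenji starts after Nadia ends, so nothing later overlaps Nadia either.
Marcus starts before Kenji ends → Kenji and Marcus overlap.
Elena starts exactly when Kenji ends (back-to-back, no overlap), so nothing later overlaps Kenji either.
Elena starts before Marcus ends → Marcus and Elena overlap.
Omar starts after Marcus ends, so nothing later overlaps Marcus either.
Omar starts after Elena ends, so nothing later overlaps Elena either.
Jonas starts after Omar ends, so nothing later overlaps Omar either.
Declan starts exactly when Jonas ends (back-to-back, no overlap).
Overlapping pairs: Elena & Marcus, Kenji & Marcus — 2 in total.

2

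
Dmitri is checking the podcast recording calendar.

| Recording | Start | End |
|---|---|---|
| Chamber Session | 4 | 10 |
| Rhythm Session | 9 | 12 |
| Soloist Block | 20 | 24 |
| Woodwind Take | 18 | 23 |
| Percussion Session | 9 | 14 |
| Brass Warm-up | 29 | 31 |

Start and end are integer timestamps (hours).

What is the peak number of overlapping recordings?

3

Sort all start/end points and keep a running count:
4 start Chamber Session → 1
9 start Percussion Session → 2
9 start Rhythm Session → 3
10 end Chamber Session → 2
12 end Rhythm Session → 1
14 end Percussion Session → 0
18 start Woodwind Take → 1
20 start Soloist Block → 2
23 end Woodwind Take → 1
24 end Soloist Block → 0
29 start Brass Warm-up → 1
31 end Brass Warm-up → 0
Peak is 3, at 9 (Chamber Session, Percussion Session, Rhythm Session).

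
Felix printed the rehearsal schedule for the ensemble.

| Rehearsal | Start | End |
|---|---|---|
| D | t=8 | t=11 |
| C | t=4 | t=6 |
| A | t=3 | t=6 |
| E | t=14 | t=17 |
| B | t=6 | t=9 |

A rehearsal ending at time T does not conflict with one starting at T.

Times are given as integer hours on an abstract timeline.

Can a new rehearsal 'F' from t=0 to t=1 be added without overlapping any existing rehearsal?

A: starts t=3 at or after F ends t=1 → clear.
C: starts t=4 at or after F ends t=1 → clear.
B: starts t=6 at or after F ends t=1 → clear.
D: starts t=8 at or after F ends t=1 → clear.
E: starts t=14 at or after F ends t=1 → clear.

Yes — the slot is free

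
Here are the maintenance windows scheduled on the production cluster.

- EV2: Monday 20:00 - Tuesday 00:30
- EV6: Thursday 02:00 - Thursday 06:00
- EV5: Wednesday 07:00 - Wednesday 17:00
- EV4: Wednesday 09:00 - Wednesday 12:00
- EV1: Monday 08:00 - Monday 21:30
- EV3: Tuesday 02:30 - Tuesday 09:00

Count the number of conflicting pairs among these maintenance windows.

Check each pair: they overlap iff neither finishes before the other starts.
Sorted by start: EV1, EV2, EV3, EV5, EV4, EV6.
EV2 starts before EV1 ends → EV1 and EV2 overlap.
EV3 starts after EV1 ends, so EV1 has no further overlaps.
EV3 starts after EV2 ends, so EV2 has no further overlaps.
EV5 starts after EV3 ends, so EV3 has no further overlaps.
EV4 starts before EV5 ends → EV5 and EV4 overlap.
EV6 starts after EV5 ends.
EV6 starts after EV4 ends.
Overlapping pairs: EV1 & EV2, EV4 & EV5 — 2 in total.

2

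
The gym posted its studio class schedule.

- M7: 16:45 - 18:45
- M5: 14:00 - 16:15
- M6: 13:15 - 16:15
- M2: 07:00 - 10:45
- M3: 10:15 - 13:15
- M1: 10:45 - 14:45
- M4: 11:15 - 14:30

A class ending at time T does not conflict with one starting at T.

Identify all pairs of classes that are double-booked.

M1 & M3, M1 & M4, M1 & M5, M1 & M6, M2 & M3, M3 & M4, M4 & M5, M4 & M6, M5 & M6

Sorted by start: M2, M3, M1, M4, M6, M5, M7.
M3 starts before M2 ends → M2 and M3 overlap.
M1 starts exactly when M2 ends (back-to-back, no overlap); M2 is clear from here.
M1 starts before M3 ends → M3 and M1 overlap.
M4 starts before M3 ends → M3 and M4 overlap.
M6 starts exactly when M3 ends (back-to-back, no overlap); M3 is clear from here.
M4 starts before M1 ends → M1 and M4 overlap.
M6 starts before M1 ends → M1 and M6 overlap.
M5 starts before M1 ends → M1 and M5 overlap.
M7 starts after M1 ends.
M6 starts before M4 ends → M4 and M6 overlap.
M5 starts before M4 ends → M4 and M5 overlap.
M7 starts after M4 ends.
M5 starts before M6 ends → M6 and M5 overlap.
M7 starts after M6 ends.
M7 starts after M5 ends.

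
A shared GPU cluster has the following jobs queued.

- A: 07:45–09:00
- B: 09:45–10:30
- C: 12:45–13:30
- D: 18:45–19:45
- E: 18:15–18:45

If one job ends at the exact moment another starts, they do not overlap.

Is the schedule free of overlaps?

Sorted by start: A, B, C, E, D.
B starts after A ends, so nothing later overlaps A either.
C starts after B ends, so nothing later overlaps B either.
E starts after C ends, so nothing later overlaps C either.
D starts exactly when E ends (back-to-back, no overlap).
Every pair is clear; the schedule has no overlaps.

Yes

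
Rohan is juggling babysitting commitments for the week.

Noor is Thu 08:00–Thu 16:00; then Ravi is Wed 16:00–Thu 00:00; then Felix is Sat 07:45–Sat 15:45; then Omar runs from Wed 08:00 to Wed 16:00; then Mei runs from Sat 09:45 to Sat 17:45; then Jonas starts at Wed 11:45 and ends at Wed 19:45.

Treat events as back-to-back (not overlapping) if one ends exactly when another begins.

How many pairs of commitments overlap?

Check each pair: they overlap iff neither finishes before the other starts.
Sorted by start: Omar, Jonas, Ravi, Noor, Felix, Mei.
Jonas starts before Omar ends → Omar and Jonas overlap.
Ravi starts exactly when Omar ends (back-to-back, no overlap); Omar is clear from here.
Ravi starts before Jonas ends → Jonas and Ravi overlap.
Noor starts after Jonas ends; Jonas is clear from here.
Noor starts after Ravi ends; Ravi is clear from here.
Felix starts after Noor ends; Noor is clear from here.
Mei starts before Felix ends → Felix and Mei overlap.
Overlapping pairs: Felix & Mei, Jonas & Omar, Jonas & Ravi — 3 in total.

3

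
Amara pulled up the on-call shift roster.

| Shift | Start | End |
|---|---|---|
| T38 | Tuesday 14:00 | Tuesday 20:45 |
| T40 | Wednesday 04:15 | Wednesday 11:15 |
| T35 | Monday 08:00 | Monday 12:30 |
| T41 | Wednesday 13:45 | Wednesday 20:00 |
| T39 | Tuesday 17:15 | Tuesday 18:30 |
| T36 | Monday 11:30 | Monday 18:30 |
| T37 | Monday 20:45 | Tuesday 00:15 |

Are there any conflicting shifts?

Sorted by start: T35, T36, T37, T38, T39, T40, T41.
T36 starts before T35 ends → T35 and T36 overlap.
That's a conflict, so the schedule is not conflict-free.

Yes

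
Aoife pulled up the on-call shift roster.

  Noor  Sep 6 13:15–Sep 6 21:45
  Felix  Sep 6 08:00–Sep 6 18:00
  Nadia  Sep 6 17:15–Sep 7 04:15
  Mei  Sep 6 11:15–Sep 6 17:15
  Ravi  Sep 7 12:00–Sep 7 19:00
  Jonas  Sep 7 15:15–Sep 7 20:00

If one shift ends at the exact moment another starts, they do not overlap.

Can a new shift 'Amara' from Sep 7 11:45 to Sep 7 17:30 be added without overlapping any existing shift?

No — it overlaps Jonas, Ravi

Felix: ends Sep 6 18:00 at or before Amara starts Sep 7 11:45 → clear.
Mei: ends Sep 6 17:15 at or before Amara starts Sep 7 11:45 → clear.
Noor: ends Sep 6 21:45 at or before Amara starts Sep 7 11:45 → clear.
Nadia: ends Sep 7 04:15 at or before Amara starts Sep 7 11:45 → clear.
Ravi: starts Sep 7 12:00 before Amara ends Sep 7 17:30, and ends Sep 7 19:00 after Amara starts Sep 7 11:45 → overlap.
Jonas: starts Sep 7 15:15 before Amara ends Sep 7 17:30, and ends Sep 7 20:00 after Amara starts Sep 7 11:45 → overlap.
Amara overlaps Jonas, Ravi.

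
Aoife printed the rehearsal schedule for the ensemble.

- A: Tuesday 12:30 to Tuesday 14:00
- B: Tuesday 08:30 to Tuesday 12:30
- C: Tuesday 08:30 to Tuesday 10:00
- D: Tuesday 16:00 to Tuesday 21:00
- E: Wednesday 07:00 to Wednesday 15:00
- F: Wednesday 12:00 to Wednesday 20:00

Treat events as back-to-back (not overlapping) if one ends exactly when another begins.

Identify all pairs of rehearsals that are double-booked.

Sorted by start: B, C, A, D, E, F.
C starts before B ends → B and C overlap.
A starts exactly when B ends (back-to-back, no overlap) — done with B.
A starts after C ends — done with C.
D starts after A ends — done with A.
E starts after D ends — done with D.
F starts before E ends → E and F overlap.

B & C, E & F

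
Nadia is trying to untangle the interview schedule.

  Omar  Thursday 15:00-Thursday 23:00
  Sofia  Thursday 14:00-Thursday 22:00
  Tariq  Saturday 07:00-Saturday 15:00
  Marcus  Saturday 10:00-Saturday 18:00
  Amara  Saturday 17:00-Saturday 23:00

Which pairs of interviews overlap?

Amara & Marcus, Marcus & Tariq, Omar & Sofia

Two intervals overlap when each starts before the other ends.
Sorted by start: Sofia, Omar, Tariq, Marcus, Amara.
Omar starts before Sofia ends → Sofia and Omar overlap.
Tariq starts after Sofia ends — done with Sofia.
Tariq starts after Omar ends — done with Omar.
Marcus starts before Tariq ends → Tariq and Marcus overlap.
Amara starts after Tariq ends.
Amara starts before Marcus ends → Marcus and Amara overlap.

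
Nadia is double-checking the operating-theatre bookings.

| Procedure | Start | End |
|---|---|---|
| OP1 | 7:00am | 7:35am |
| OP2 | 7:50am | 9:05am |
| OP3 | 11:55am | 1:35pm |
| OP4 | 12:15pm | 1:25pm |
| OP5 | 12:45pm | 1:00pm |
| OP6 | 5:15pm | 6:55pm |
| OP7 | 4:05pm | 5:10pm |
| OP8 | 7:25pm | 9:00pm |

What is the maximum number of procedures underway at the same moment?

3

Sweep the timeline, counting +1 at each start and −1 at each end (ends before starts at a tie):
7:00am start OP1 → 1
7:35am end OP1 → 0
7:50am start OP2 → 1
9:05am end OP2 → 0
11:55am start OP3 → 1
12:15pm start OP4 → 2
12:45pm start OP5 → 3
1:00pm end OP5 → 2
1:25pm end OP4 → 1
1:35pm end OP3 → 0
4:05pm start OP7 → 1
5:10pm end OP7 → 0
5:15pm start OP6 → 1
6:55pm end OP6 → 0
7:25pm start OP8 → 1
9:00pm end OP8 → 0
Peak is 3, at 12:45pm (OP3, OP4, OP5).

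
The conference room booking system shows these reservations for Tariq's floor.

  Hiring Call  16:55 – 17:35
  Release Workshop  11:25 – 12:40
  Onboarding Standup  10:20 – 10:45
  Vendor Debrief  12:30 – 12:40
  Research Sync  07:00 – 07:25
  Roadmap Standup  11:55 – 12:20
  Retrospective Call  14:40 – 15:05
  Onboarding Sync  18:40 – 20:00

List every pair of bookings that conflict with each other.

Two intervals overlap when each starts before the other ends.
Sorted by start: Research Sync, Onboarding Standup, Release Workshop, Roadmap Standup, Vendor Debrief, Retrospective Call, Hiring Call, Onboarding Sync.
Onboarding Standup starts after Research Sync ends, so nothing later overlaps Research Sync either.
Release Workshop starts after Onboarding Standup ends, so nothing later overlaps Onboarding Standup either.
Roadmap Standup starts before Release Workshop ends → Release Workshop and Roadmap Standup overlap.
Vendor Debrief starts before Release Workshop ends → Release Workshop and Vendor Debrief overlap.
Retrospective Call starts after Release Workshop ends, so nothing later overlaps Release Workshop either.
Vendor Debrief starts after Roadmap Standup ends, so nothing later overlaps Roadmap Standup either.
Retrospective Call starts after Vendor Debrief ends, so nothing later overlaps Vendor Debrief either.
Hiring Call starts after Retrospective Call ends, so nothing later overlaps Retrospective Call either.
Onboarding Sync starts after Hiring Call ends.

Release Workshop & Roadmap Standup, Release Workshop & Vendor Debrief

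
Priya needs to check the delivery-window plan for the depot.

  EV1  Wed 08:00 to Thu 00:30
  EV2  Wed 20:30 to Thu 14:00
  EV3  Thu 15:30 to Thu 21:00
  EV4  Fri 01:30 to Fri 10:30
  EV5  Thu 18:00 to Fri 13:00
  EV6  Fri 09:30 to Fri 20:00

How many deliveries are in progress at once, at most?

Sweep the timeline, counting +1 at each start and −1 at each end (ends before starts at a tie):
Wed 08:00 start EV1 → 1
Wed 20:30 start EV2 → 2
Thu 00:30 end EV1 → 1
Thu 14:00 end EV2 → 0
Thu 15:30 start EV3 → 1
Thu 18:00 start EV5 → 2
Thu 21:00 end EV3 → 1
Fri 01:30 start EV4 → 2
Fri 09:30 start EV6 → 3
Fri 10:30 end EV4 → 2
Fri 13:00 end EV5 → 1
Fri 20:00 end EV6 → 0
Peak is 3, at Fri 09:30 (EV4, EV5, EV6).

3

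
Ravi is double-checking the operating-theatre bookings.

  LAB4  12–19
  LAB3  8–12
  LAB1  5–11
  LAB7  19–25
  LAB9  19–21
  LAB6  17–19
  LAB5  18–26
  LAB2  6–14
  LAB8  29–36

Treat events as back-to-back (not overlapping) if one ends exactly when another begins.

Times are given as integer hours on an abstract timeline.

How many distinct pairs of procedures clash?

10

Two intervals overlap when each starts before the other ends.
Sorted by start: LAB1, LAB2, LAB3, LAB4, LAB6, LAB5, LAB7, LAB9, LAB8.
LAB2 starts before LAB1 ends → LAB1 and LAB2 overlap.
LAB3 starts before LAB1 ends → LAB1 and LAB3 overlap.
LAB4 starts after LAB1 ends — done with LAB1.
LAB3 starts before LAB2 ends → LAB2 and LAB3 overlap.
LAB4 starts before LAB2 ends → LAB2 and LAB4 overlap.
LAB6 starts after LAB2 ends — done with LAB2.
LAB4 starts exactly when LAB3 ends (back-to-back, no overlap) — done with LAB3.
LAB6 starts before LAB4 ends → LAB4 and LAB6 overlap.
LAB5 starts before LAB4 ends → LAB4 and LAB5 overlap.
LAB7 starts exactly when LAB4 ends (back-to-back, no overlap) — done with LAB4.
LAB5 starts before LAB6 ends → LAB6 and LAB5 overlap.
LAB7 starts exactly when LAB6 ends (back-to-back, no overlap) — done with LAB6.
LAB7 starts before LAB5 ends → LAB5 and LAB7 overlap.
LAB9 starts before LAB5 ends → LAB5 and LAB9 overlap.
LAB8 starts after LAB5 ends.
LAB9 starts before LAB7 ends → LAB7 and LAB9 overlap.
LAB8 starts after LAB7 ends.
LAB8 starts after LAB9 ends.
Overlapping pairs: LAB1 & LAB2, LAB1 & LAB3, LAB2 & LAB3, LAB2 & LAB4, LAB4 & LAB5, LAB4 & LAB6, LAB5 & LAB6, LAB5 & LAB7, LAB5 & LAB9, LAB7 & LAB9 — 10 in total.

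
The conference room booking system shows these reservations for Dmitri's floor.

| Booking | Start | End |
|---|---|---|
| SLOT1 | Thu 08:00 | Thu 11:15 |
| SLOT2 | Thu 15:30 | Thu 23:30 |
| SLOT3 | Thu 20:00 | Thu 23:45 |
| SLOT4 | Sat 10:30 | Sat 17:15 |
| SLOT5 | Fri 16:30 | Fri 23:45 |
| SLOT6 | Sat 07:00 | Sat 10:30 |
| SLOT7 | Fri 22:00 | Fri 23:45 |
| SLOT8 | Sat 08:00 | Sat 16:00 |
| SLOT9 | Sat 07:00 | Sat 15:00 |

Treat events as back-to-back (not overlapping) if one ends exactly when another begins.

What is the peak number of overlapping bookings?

3

Walk through starts and ends in time order (an end at T is processed before a start at T):
Thu 08:00 start SLOT1 → 1
Thu 11:15 end SLOT1 → 0
Thu 15:30 start SLOT2 → 1
Thu 20:00 start SLOT3 → 2
Thu 23:30 end SLOT2 → 1
Thu 23:45 end SLOT3 → 0
Fri 16:30 start SLOT5 → 1
Fri 22:00 start SLOT7 → 2
Fri 23:45 end SLOT5 → 1
Fri 23:45 end SLOT7 → 0
Sat 07:00 start SLOT6 → 1
Sat 07:00 start SLOT9 → 2
Sat 08:00 start SLOT8 → 3
Sat 10:30 end SLOT6 → 2
Sat 10:30 start SLOT4 → 3
Sat 15:00 end SLOT9 → 2
Sat 16:00 end SLOT8 → 1
Sat 17:15 end SLOT4 → 0
Peak is 3, at Sat 08:00 (SLOT6, SLOT8, SLOT9).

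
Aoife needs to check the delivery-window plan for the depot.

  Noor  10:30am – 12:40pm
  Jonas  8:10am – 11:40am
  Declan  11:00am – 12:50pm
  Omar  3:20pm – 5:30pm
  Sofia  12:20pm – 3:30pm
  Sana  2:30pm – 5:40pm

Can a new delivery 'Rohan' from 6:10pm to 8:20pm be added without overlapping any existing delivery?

Jonas: ends 11:40am at or before Rohan starts 6:10pm → clear.
Noor: ends 12:40pm at or before Rohan starts 6:10pm → clear.
Declan: ends 12:50pm at or before Rohan starts 6:10pm → clear.
Sofia: ends 3:30pm at or before Rohan starts 6:10pm → clear.
Sana: ends 5:40pm at or before Rohan starts 6:10pm → clear.
Omar: ends 5:30pm at or before Rohan starts 6:10pm → clear.

Yes — the slot is free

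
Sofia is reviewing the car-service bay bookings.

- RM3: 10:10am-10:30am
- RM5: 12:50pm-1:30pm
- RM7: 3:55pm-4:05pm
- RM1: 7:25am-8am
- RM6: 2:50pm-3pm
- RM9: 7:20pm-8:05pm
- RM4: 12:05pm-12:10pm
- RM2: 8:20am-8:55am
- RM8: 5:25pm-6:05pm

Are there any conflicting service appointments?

No

Sorted by start: RM1, RM2, RM3, RM4, RM5, RM6, RM7, RM8, RM9.
RM2 starts after RM1 ends — done with RM1.
RM3 starts after RM2 ends — done with RM2.
RM4 starts after RM3 ends — done with RM3.
RM5 starts after RM4 ends — done with RM4.
RM6 starts after RM5 ends — done with RM5.
RM7 starts after RM6 ends — done with RM6.
RM8 starts after RM7 ends — done with RM7.
RM9 starts after RM8 ends.
Every pair is clear; the schedule has no overlaps.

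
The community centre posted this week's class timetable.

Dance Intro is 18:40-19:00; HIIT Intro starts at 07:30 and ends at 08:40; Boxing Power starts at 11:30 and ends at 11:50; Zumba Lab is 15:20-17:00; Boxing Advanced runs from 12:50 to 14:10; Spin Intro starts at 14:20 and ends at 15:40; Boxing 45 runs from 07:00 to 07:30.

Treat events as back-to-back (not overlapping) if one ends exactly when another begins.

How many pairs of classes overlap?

1

Sorted by start: Boxing 45, HIIT Intro, Boxing Power, Boxing Advanced, Spin Intro, Zumba Lab, Dance Intro.
HIIT Intro starts exactly when Boxing 45 ends (back-to-back, no overlap) — done with Boxing 45.
Boxing Power starts after HIIT Intro ends — done with HIIT Intro.
Boxing Advanced starts after Boxing Power ends — done with Boxing Power.
Spin Intro starts after Boxing Advanced ends — done with Boxing Advanced.
Zumba Lab starts before Spin Intro ends → Spin Intro and Zumba Lab overlap.
Dance Intro starts after Spin Intro ends.
Dance Intro starts after Zumba Lab ends.
Overlapping pairs: Spin Intro & Zumba Lab — 1 in total.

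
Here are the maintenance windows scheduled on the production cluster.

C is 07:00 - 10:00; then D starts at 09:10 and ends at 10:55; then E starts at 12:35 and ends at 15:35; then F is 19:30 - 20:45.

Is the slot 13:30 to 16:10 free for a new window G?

No — it overlaps E

C: ends 10:00 at or before G starts 13:30 → clear.
D: ends 10:55 at or before G starts 13:30 → clear.
E: starts 12:35 before G ends 16:10, and ends 15:35 after G starts 13:30 → overlap.
F: starts 19:30 at or after G ends 16:10 → clear.
G overlaps E.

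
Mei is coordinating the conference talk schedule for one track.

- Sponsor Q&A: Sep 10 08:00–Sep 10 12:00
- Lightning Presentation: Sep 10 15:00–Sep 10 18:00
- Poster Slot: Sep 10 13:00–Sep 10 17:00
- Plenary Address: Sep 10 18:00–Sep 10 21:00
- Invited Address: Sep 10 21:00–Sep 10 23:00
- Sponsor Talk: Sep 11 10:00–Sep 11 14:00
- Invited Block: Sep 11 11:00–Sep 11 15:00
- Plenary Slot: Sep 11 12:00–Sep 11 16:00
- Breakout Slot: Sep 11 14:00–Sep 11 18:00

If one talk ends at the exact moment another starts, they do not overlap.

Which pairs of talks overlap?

Breakout Slot & Invited Block, Breakout Slot & Plenary Slot, Invited Block & Plenary Slot, Invited Block & Sponsor Talk, Lightning Presentation & Poster Slot, Plenary Slot & Sponsor Talk

Two intervals overlap when each starts before the other ends.
Sorted by start: Sponsor Q&A, Poster Slot, Lightning Presentation, Plenary Address, Invited Address, Sponsor Talk, Invited Block, Plenary Slot, Breakout Slot.
Poster Slot starts after Sponsor Q&A ends, so Sponsor Q&A has no further overlaps.
Lightning Presentation starts before Poster Slot ends → Poster Slot and Lightning Presentation overlap.
Plenary Address starts after Poster Slot ends, so Poster Slot has no further overlaps.
Plenary Address starts exactly when Lightning Presentation ends (back-to-back, no overlap), so Lightning Presentation has no further overlaps.
Invited Address starts exactly when Plenary Address ends (back-to-back, no overlap), so Plenary Address has no further overlaps.
Sponsor Talk starts after Invited Address ends, so Invited Address has no further overlaps.
Invited Block starts before Sponsor Talk ends → Sponsor Talk and Invited Block overlap.
Plenary Slot starts before Sponsor Talk ends → Sponsor Talk and Plenary Slot overlap.
Breakout Slot starts exactly when Sponsor Talk ends (back-to-back, no overlap).
Plenary Slot starts before Invited Block ends → Invited Block and Plenary Slot overlap.
Breakout Slot starts before Invited Block ends → Invited Block and Breakout Slot overlap.
Breakout Slot starts before Plenary Slot ends → Plenary Slot and Breakout Slot overlap.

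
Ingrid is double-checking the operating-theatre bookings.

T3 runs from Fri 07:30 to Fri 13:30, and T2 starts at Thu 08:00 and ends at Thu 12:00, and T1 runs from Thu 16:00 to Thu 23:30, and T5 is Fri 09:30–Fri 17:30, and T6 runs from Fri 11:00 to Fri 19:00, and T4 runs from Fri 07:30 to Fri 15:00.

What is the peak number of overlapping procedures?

4

Sweep the timeline, counting +1 at each start and −1 at each end (ends before starts at a tie):
Thu 08:00 start T2 → 1
Thu 12:00 end T2 → 0
Thu 16:00 start T1 → 1
Thu 23:30 end T1 → 0
Fri 07:30 start T3 → 1
Fri 07:30 start T4 → 2
Fri 09:30 start T5 → 3
Fri 11:00 start T6 → 4
Fri 13:30 end T3 → 3
Fri 15:00 end T4 → 2
Fri 17:30 end T5 → 1
Fri 19:00 end T6 → 0
Peak is 4, at Fri 11:00 (T3, T4, T5, T6).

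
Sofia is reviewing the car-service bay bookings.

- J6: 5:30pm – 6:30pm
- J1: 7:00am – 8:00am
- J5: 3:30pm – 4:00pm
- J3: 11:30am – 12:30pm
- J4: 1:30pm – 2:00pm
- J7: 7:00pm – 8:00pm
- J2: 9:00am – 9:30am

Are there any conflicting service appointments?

No

Check each pair: they overlap iff neither finishes before the other starts.
Sorted by start: J1, J2, J3, J4, J5, J6, J7.
J2 starts after J1 ends, so nothing later overlaps J1 either.
J3 starts after J2 ends, so nothing later overlaps J2 either.
J4 starts after J3 ends, so nothing later overlaps J3 either.
J5 starts after J4 ends, so nothing later overlaps J4 either.
J6 starts after J5 ends, so nothing later overlaps J5 either.
J7 starts after J6 ends.
Every pair is clear; the schedule has no overlaps.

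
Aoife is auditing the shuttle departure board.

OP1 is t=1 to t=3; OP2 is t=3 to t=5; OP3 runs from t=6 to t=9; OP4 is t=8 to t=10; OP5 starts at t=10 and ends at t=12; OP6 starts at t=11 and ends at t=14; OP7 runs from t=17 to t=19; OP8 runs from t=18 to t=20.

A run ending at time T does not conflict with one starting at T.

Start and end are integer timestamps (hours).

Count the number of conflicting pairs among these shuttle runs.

3

Sorted by start: OP1, OP2, OP3, OP4, OP5, OP6, OP7, OP8.
OP2 starts exactly when OP1 ends (back-to-back, no overlap); OP1 is clear from here.
OP3 starts after OP2 ends; OP2 is clear from here.
OP4 starts before OP3 ends → OP3 and OP4 overlap.
OP5 starts after OP3 ends; OP3 is clear from here.
OP5 starts exactly when OP4 ends (back-to-back, no overlap); OP4 is clear from here.
OP6 starts before OP5 ends → OP5 and OP6 overlap.
OP7 starts after OP5 ends; OP5 is clear from here.
OP7 starts after OP6 ends; OP6 is clear from here.
OP8 starts before OP7 ends → OP7 and OP8 overlap.
Overlapping pairs: OP3 & OP4, OP5 & OP6, OP7 & OP8 — 3 in total.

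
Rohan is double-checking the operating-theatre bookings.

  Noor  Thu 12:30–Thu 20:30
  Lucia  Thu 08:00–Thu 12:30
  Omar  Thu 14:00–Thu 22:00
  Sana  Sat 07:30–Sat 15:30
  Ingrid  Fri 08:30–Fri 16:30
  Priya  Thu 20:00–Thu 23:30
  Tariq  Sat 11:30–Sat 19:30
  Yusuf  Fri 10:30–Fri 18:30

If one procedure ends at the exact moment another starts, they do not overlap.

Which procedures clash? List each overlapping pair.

Two intervals overlap when each starts before the other ends.
Sorted by start: Lucia, Noor, Omar, Priya, Ingrid, Yusuf, Sana, Tariq.
Noor starts exactly when Lucia ends (back-to-back, no overlap) — done with Lucia.
Omar starts before Noor ends → Noor and Omar overlap.
Priya starts before Noor ends → Noor and Priya overlap.
Ingrid starts after Noor ends — done with Noor.
Priya starts before Omar ends → Omar and Priya overlap.
Ingrid starts after Omar ends — done with Omar.
Ingrid starts after Priya ends — done with Priya.
Yusuf starts before Ingrid ends → Ingrid and Yusuf overlap.
Sana starts after Ingrid ends — done with Ingrid.
Sana starts after Yusuf ends — done with Yusuf.
Tariq starts before Sana ends → Sana and Tariq overlap.

Ingrid & Yusuf, Noor & Omar, Noor & Priya, Omar & Priya, Sana & Tariq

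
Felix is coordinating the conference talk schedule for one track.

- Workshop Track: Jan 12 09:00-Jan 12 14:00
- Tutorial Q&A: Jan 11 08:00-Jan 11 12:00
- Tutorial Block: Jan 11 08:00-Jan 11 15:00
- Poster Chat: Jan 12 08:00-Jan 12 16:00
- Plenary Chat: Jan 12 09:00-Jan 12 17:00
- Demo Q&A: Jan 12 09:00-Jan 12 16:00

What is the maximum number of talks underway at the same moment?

4

Walk through starts and ends in time order (an end at T is processed before a start at T):
Jan 11 08:00 start Tutorial Block → 1
Jan 11 08:00 start Tutorial Q&A → 2
Jan 11 12:00 end Tutorial Q&A → 1
Jan 11 15:00 end Tutorial Block → 0
Jan 12 08:00 start Poster Chat → 1
Jan 12 09:00 start Demo Q&A → 2
Jan 12 09:00 start Plenary Chat → 3
Jan 12 09:00 start Workshop Track → 4
Jan 12 14:00 end Workshop Track → 3
Jan 12 16:00 end Demo Q&A → 2
Jan 12 16:00 end Poster Chat → 1
Jan 12 17:00 end Plenary Chat → 0
Peak is 4, at Jan 12 09:00 (Demo Q&A, Plenary Chat, Poster Chat, Workshop Track).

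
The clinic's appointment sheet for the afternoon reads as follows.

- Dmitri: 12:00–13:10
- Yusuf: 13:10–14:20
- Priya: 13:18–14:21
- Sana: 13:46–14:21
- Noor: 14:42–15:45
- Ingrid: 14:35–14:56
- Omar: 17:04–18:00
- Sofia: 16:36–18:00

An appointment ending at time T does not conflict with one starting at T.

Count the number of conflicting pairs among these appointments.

Sorted by start: Dmitri, Yusuf, Priya, Sana, Ingrid, Noor, Sofia, Omar.
Yusuf starts exactly when Dmitri ends (back-to-back, no overlap), so Dmitri has no further overlaps.
Priya starts before Yusuf ends → Yusuf and Priya overlap.
Sana starts before Yusuf ends → Yusuf and Sana overlap.
Ingrid starts after Yusuf ends, so Yusuf has no further overlaps.
Sana starts before Priya ends → Priya and Sana overlap.
Ingrid starts after Priya ends, so Priya has no further overlaps.
Ingrid starts after Sana ends, so Sana has no further overlaps.
Noor starts before Ingrid ends → Ingrid and Noor overlap.
Sofia starts after Ingrid ends, so Ingrid has no further overlaps.
Sofia starts after Noor ends, so Noor has no further overlaps.
Omar starts before Sofia ends → Sofia and Omar overlap.
Overlapping pairs: Ingrid & Noor, Omar & Sofia, Priya & Sana, Priya & Yusuf, Sana & Yusuf — 5 in total.

5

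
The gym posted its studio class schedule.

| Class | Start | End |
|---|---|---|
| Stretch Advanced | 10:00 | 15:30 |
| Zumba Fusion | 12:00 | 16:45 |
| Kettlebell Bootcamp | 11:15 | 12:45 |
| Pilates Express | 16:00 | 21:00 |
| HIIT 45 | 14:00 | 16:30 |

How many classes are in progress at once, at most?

Walk through starts and ends in time order (an end at T is processed before a start at T):
10:00 start Stretch Advanced → 1
11:15 start Kettlebell Bootcamp → 2
12:00 start Zumba Fusion → 3
12:45 end Kettlebell Bootcamp → 2
14:00 start HIIT 45 → 3
15:30 end Stretch Advanced → 2
16:00 start Pilates Express → 3
16:30 end HIIT 45 → 2
16:45 end Zumba Fusion → 1
21:00 end Pilates Express → 0
Peak is 3, at 12:00 (Kettlebell Bootcamp, Stretch Advanced, Zumba Fusion).

3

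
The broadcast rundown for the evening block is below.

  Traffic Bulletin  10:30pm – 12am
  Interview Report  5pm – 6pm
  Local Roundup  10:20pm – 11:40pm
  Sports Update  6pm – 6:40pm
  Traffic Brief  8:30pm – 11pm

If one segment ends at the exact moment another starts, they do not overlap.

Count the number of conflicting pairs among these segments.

3

Sorted by start: Interview Report, Sports Update, Traffic Brief, Local Roundup, Traffic Bulletin.
Sports Update starts exactly when Interview Report ends (back-to-back, no overlap), so Interview Report has no further overlaps.
Traffic Brief starts after Sports Update ends, so Sports Update has no further overlaps.
Local Roundup starts before Traffic Brief ends → Traffic Brief and Local Roundup overlap.
Traffic Bulletin starts before Traffic Brief ends → Traffic Brief and Traffic Bulletin overlap.
Traffic Bulletin starts before Local Roundup ends → Local Roundup and Traffic Bulletin overlap.
Overlapping pairs: Local Roundup & Traffic Brief, Local Roundup & Traffic Bulletin, Traffic Brief & Traffic Bulletin — 3 in total.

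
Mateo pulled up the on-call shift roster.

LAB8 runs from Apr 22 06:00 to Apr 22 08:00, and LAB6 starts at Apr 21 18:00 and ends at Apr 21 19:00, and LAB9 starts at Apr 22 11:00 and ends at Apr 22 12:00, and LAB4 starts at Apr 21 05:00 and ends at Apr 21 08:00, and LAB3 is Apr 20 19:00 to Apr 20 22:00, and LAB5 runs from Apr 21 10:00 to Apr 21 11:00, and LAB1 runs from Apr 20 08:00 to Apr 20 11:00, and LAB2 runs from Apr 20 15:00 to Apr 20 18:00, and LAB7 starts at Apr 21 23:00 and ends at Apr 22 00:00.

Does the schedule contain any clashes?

Sorted by start: LAB1, LAB2, LAB3, LAB4, LAB5, LAB6, LAB7, LAB8, LAB9.
LAB2 starts after LAB1 ends, so nothing later overlaps LAB1 either.
LAB3 starts after LAB2 ends, so nothing later overlaps LAB2 either.
LAB4 starts after LAB3 ends, so nothing later overlaps LAB3 either.
LAB5 starts after LAB4 ends, so nothing later overlaps LAB4 either.
LAB6 starts after LAB5 ends, so nothing later overlaps LAB5 either.
LAB7 starts after LAB6 ends, so nothing later overlaps LAB6 either.
LAB8 starts after LAB7 ends, so nothing later overlaps LAB7 either.
LAB9 starts after LAB8 ends.
Every pair is clear; the schedule has no overlaps.

No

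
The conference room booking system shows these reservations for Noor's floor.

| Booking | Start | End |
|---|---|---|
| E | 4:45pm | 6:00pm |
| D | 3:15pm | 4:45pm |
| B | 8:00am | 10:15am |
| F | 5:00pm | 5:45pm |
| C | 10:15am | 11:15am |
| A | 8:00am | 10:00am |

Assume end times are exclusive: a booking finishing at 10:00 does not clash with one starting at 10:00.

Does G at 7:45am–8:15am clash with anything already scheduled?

A: starts 8:00am before G ends 8:15am, and ends 10:00am after G starts 7:45am → overlap.
B: starts 8:00am before G ends 8:15am, and ends 10:15am after G starts 7:45am → overlap.
C: starts 10:15am at or after G ends 8:15am → clear.
D: starts 3:15pm at or after G ends 8:15am → clear.
E: starts 4:45pm at or after G ends 8:15am → clear.
F: starts 5:00pm at or after G ends 8:15am → clear.
G overlaps A, B.

Yes — it overlaps A, B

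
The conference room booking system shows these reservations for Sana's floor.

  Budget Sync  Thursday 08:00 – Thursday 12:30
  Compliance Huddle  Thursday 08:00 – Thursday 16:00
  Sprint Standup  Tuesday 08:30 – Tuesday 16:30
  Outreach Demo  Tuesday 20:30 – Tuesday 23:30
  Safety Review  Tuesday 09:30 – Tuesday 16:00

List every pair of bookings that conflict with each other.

Budget Sync & Compliance Huddle, Safety Review & Sprint Standup

Two intervals overlap when each starts before the other ends.
Sorted by start: Sprint Standup, Safety Review, Outreach Demo, Budget Sync, Compliance Huddle.
Safety Review starts before Sprint Standup ends → Sprint Standup and Safety Review overlap.
Outreach Demo starts after Sprint Standup ends, so Sprint Standup has no further overlaps.
Outreach Demo starts after Safety Review ends, so Safety Review has no further overlaps.
Budget Sync starts after Outreach Demo ends, so Outreach Demo has no further overlaps.
Compliance Huddle starts before Budget Sync ends → Budget Sync and Compliance Huddle overlap.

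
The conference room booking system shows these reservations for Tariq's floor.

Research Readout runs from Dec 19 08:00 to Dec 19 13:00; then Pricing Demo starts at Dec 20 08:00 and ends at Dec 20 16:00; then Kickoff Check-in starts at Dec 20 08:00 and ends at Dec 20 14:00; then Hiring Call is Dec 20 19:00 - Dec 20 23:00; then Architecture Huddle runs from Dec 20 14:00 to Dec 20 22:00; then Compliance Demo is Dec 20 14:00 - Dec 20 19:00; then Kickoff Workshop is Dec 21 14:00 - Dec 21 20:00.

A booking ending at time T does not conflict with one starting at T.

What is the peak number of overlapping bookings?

3

Sort all start/end points and keep a running count:
Dec 19 08:00 start Research Readout → 1
Dec 19 13:00 end Research Readout → 0
Dec 20 08:00 start Kickoff Check-in → 1
Dec 20 08:00 start Pricing Demo → 2
Dec 20 14:00 end Kickoff Check-in → 1
Dec 20 14:00 start Architecture Huddle → 2
Dec 20 14:00 start Compliance Demo → 3
Dec 20 16:00 end Pricing Demo → 2
Dec 20 19:00 end Compliance Demo → 1
Dec 20 19:00 start Hiring Call → 2
Dec 20 22:00 end Architecture Huddle → 1
Dec 20 23:00 end Hiring Call → 0
Dec 21 14:00 start Kickoff Workshop → 1
Dec 21 20:00 end Kickoff Workshop → 0
Peak is 3, at Dec 20 14:00 (Architecture Huddle, Compliance Demo, Pricing Demo).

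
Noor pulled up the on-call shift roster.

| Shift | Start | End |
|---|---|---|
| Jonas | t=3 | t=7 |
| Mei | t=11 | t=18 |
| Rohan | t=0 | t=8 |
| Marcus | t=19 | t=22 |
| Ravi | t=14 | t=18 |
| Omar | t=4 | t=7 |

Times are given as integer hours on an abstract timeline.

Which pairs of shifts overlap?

Two intervals overlap when each starts before the other ends.
Sorted by start: Rohan, Jonas, Omar, Mei, Ravi, Marcus.
Jonas starts before Rohan ends → Rohan and Jonas overlap.
Omar starts before Rohan ends → Rohan and Omar overlap.
Mei starts after Rohan ends — done with Rohan.
Omar starts before Jonas ends → Jonas and Omar overlap.
Mei starts after Jonas ends — done with Jonas.
Mei starts after Omar ends — done with Omar.
Ravi starts before Mei ends → Mei and Ravi overlap.
Marcus starts after Mei ends.
Marcus starts after Ravi ends.

Jonas & Omar, Jonas & Rohan, Mei & Ravi, Omar & Rohan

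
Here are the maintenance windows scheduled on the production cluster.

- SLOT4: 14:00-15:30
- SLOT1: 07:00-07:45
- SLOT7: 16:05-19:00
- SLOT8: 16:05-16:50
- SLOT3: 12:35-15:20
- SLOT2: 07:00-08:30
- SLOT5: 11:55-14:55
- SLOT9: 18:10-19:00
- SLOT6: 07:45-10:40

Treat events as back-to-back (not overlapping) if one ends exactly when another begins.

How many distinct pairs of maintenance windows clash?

7

Two intervals overlap when each starts before the other ends.
Sorted by start: SLOT1, SLOT2, SLOT6, SLOT5, SLOT3, SLOT4, SLOT7, SLOT8, SLOT9.
SLOT2 starts before SLOT1 ends → SLOT1 and SLOT2 overlap.
SLOT6 starts exactly when SLOT1 ends (back-to-back, no overlap), so SLOT1 has no further overlaps.
SLOT6 starts before SLOT2 ends → SLOT2 and SLOT6 overlap.
SLOT5 starts after SLOT2 ends, so SLOT2 has no further overlaps.
SLOT5 starts after SLOT6 ends, so SLOT6 has no further overlaps.
SLOT3 starts before SLOT5 ends → SLOT5 and SLOT3 overlap.
SLOT4 starts before SLOT5 ends → SLOT5 and SLOT4 overlap.
SLOT7 starts after SLOT5 ends, so SLOT5 has no further overlaps.
SLOT4 starts before SLOT3 ends → SLOT3 and SLOT4 overlap.
SLOT7 starts after SLOT3 ends, so SLOT3 has no further overlaps.
SLOT7 starts after SLOT4 ends, so SLOT4 has no further overlaps.
SLOT8 starts before SLOT7 ends → SLOT7 and SLOT8 overlap.
SLOT9 starts before SLOT7 ends → SLOT7 and SLOT9 overlap.
SLOT9 starts after SLOT8 ends.
Overlapping pairs: SLOT1 & SLOT2, SLOT2 & SLOT6, SLOT3 & SLOT4, SLOT3 & SLOT5, SLOT4 & SLOT5, SLOT7 & SLOT8, SLOT7 & SLOT9 — 7 in total.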